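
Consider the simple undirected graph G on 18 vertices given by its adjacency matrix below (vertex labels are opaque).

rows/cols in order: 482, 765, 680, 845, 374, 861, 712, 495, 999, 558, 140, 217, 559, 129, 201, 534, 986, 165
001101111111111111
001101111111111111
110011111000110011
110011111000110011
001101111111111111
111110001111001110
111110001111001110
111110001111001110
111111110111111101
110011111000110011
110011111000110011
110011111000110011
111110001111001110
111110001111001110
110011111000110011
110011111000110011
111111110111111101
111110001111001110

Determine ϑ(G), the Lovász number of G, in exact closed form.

7

N(680) = {482, 765, 374, 861, 712, 495, 999, 559, 129, 986, 165}, |N(680)| = 11.
Vertex 482 has 15 neighbors: 680, 845, 861, 712, 495, 999, 558, 140, 217, 559, 129, 201, 534, 986, 165.
deg(534) = 11; N(534) = {482, 765, 374, 861, 712, 495, 999, 559, 129, 986, 165}.
Vertex 559 has 12 neighbors: 482, 765, 680, 845, 374, 999, 558, 140, 217, 201, 534, 986.
Complete 4-partite, parts [7, 6, 3, 2]: perfect, ϑ = α = 7.
≈ 7.0000000 (to 7 d.p.).
α=7, χ(Ḡ)=7; ϑ=7 lies between (collapsed).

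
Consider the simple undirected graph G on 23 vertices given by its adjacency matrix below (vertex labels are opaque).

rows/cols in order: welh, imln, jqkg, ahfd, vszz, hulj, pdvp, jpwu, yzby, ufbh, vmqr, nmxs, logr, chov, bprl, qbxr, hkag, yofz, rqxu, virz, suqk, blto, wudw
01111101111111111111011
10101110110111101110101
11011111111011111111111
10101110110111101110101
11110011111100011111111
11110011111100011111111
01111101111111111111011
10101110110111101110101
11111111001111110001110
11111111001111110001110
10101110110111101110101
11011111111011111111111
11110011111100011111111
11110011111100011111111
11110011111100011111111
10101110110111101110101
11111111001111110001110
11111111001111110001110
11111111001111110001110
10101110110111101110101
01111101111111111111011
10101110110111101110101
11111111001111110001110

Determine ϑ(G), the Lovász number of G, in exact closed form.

7

deg(wudw) = 17; N(wudw) = {welh, imln, jqkg, ahfd, vszz, hulj, pdvp, jpwu, vmqr, nmxs, logr, chov, bprl, qbxr, virz, suqk, blto}.
N(pdvp) = {imln, jqkg, ahfd, vszz, hulj, jpwu, yzby, ufbh, vmqr, nmxs, logr, chov, bprl, qbxr, hkag, yofz, rqxu, virz, blto, wudw}, |N(pdvp)| = 20.
deg(chov) = 18; N(chov) = {welh, imln, jqkg, ahfd, pdvp, jpwu, yzby, ufbh, vmqr, nmxs, qbxr, hkag, yofz, rqxu, virz, suqk, blto, wudw}.
Vertex blto has 16 neighbors: welh, jqkg, vszz, hulj, pdvp, yzby, ufbh, nmxs, logr, chov, bprl, hkag, yofz, rqxu, suqk, wudw.
K_{7,6,5,3,2} (perfect); ϑ(G) = α(G) = max{7,6,5,3,2} = 7.
ϑ(G) ≈ 7.000000000.
α=7, χ(Ḡ)=7; ϑ=7 lies between (collapsed).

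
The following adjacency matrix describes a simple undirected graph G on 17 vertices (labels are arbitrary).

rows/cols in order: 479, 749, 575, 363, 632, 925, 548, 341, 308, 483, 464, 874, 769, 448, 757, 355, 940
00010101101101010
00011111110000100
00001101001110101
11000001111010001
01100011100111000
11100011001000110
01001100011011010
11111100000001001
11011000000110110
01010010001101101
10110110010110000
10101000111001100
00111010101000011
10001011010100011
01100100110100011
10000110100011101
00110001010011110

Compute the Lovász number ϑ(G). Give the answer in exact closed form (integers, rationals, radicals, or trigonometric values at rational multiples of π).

sqrt(17)

N(355) = {479, 925, 548, 308, 769, 448, 757, 940}, |N(355)| = 8.
N(548) = {749, 632, 925, 483, 464, 769, 448, 355}, |N(548)| = 8.
N(575) = {632, 925, 341, 464, 874, 769, 757, 940}, |N(575)| = 8.
N(874) = {479, 575, 632, 308, 483, 464, 448, 757}, |N(874)| = 8.
G on 17 vertices is 8-regular; strongly regular (17,8,3,4).
Distinct eigenvalues (to 6 d.p.): [8.0, 1.561553, -2.561553].
Lovász: ϑ = −17(-sqrt(17)/2 - 1/2)/(8+-(-sqrt(17)/2 - 1/2)) = sqrt(17).
≈ 4.12311 (to 5 d.p.).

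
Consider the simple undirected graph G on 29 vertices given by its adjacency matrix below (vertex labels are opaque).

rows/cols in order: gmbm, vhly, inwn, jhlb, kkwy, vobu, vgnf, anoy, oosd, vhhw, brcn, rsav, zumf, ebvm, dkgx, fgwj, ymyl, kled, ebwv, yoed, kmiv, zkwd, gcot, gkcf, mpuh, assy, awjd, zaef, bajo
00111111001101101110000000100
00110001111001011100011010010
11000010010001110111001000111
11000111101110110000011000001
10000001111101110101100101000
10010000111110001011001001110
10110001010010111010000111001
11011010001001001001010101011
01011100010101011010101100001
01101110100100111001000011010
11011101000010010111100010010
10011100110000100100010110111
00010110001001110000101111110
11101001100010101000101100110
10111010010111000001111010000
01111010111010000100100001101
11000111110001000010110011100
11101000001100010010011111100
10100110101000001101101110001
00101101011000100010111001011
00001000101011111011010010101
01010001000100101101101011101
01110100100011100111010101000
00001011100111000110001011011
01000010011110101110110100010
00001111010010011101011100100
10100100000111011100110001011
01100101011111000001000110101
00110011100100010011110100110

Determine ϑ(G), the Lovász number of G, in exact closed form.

N(ymyl) = {gmbm, vhly, vobu, vgnf, anoy, oosd, vhhw, ebvm, ebwv, kmiv, zkwd, mpuh, assy, awjd}, |N(ymyl)| = 14.
deg(vobu) = 14; N(vobu) = {gmbm, jhlb, oosd, vhhw, brcn, rsav, zumf, ymyl, ebwv, yoed, gcot, assy, awjd, zaef}.
Vertex anoy has 14 neighbors: gmbm, vhly, jhlb, kkwy, vgnf, brcn, ebvm, ymyl, yoed, zkwd, gkcf, assy, zaef, bajo.
deg(vhhw) = 14; N(vhhw) = {vhly, inwn, kkwy, vobu, vgnf, oosd, rsav, dkgx, fgwj, ymyl, yoed, mpuh, assy, zaef}.
Regular of degree 14 on 29 vertices: strongly regular (29,14,6,7).
spec(A) ≈ [14.0, 2.19258, -3.19258] (distinct, 5 d.p.).
With N=29: ϑ(G) = 29·(-(-sqrt(29)/2 - 1/2))/(14−(-sqrt(29)/2 - 1/2)) = sqrt(29).
= 5.38516481… (decimal).

sqrt(29)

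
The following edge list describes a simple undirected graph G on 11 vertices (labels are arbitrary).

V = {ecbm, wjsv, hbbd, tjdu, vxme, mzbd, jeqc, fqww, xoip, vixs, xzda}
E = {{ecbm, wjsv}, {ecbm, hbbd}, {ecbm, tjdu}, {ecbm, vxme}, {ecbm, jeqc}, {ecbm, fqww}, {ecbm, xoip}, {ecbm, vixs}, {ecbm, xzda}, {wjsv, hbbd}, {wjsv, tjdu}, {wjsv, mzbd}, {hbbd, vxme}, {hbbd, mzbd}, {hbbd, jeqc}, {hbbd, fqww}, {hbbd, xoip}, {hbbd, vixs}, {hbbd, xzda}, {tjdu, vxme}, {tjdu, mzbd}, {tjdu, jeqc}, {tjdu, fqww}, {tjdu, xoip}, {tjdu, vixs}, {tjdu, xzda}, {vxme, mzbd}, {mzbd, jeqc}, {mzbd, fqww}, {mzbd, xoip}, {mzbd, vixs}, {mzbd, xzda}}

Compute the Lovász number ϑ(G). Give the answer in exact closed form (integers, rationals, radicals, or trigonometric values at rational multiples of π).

deg(vixs) = 4; N(vixs) = {ecbm, hbbd, tjdu, mzbd}.
Vertex jeqc has 4 neighbors: ecbm, hbbd, tjdu, mzbd.
N(tjdu) = {ecbm, wjsv, vxme, mzbd, jeqc, fqww, xoip, vixs, xzda}, |N(tjdu)| = 9.
N(wjsv) = {ecbm, hbbd, tjdu, mzbd}, |N(wjsv)| = 4.
Complete multipartite on [7, 2, 2]: sandwich collapses at ϑ=7.
= 7.000000… (decimal).
α=7, χ(Ḡ)=7; ϑ=7 lies between (collapsed).

7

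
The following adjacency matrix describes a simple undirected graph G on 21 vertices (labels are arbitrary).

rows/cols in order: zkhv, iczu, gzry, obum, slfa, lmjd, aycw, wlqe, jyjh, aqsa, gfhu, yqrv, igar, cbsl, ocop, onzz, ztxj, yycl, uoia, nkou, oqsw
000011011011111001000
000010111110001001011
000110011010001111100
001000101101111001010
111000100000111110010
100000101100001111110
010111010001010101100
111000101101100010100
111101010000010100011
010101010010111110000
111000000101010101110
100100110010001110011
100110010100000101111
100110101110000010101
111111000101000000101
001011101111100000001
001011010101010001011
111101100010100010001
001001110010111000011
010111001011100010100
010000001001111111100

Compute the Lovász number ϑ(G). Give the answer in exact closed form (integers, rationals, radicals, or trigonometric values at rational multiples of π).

6

deg(gfhu) = 10; N(gfhu) = {zkhv, iczu, gzry, aqsa, yqrv, cbsl, onzz, yycl, uoia, nkou}.
Vertex zkhv has 10 neighbors: slfa, lmjd, wlqe, jyjh, gfhu, yqrv, igar, cbsl, ocop, yycl.
Vertex cbsl has 10 neighbors: zkhv, obum, slfa, aycw, jyjh, aqsa, gfhu, ztxj, uoia, oqsw.
Vertex yycl has 10 neighbors: zkhv, iczu, gzry, obum, lmjd, aycw, gfhu, igar, ztxj, oqsw.
deg(v) = 10 for all v (|V|=21); this is K(7,2), the Kneser graph.
spec(A) ≈ [10.0, 1.0, -4.0] (distinct, 6 d.p.).
−21·(-4) / ((10)−(-4)) = 6 = ϑ(G).
= 6.00000… (decimal).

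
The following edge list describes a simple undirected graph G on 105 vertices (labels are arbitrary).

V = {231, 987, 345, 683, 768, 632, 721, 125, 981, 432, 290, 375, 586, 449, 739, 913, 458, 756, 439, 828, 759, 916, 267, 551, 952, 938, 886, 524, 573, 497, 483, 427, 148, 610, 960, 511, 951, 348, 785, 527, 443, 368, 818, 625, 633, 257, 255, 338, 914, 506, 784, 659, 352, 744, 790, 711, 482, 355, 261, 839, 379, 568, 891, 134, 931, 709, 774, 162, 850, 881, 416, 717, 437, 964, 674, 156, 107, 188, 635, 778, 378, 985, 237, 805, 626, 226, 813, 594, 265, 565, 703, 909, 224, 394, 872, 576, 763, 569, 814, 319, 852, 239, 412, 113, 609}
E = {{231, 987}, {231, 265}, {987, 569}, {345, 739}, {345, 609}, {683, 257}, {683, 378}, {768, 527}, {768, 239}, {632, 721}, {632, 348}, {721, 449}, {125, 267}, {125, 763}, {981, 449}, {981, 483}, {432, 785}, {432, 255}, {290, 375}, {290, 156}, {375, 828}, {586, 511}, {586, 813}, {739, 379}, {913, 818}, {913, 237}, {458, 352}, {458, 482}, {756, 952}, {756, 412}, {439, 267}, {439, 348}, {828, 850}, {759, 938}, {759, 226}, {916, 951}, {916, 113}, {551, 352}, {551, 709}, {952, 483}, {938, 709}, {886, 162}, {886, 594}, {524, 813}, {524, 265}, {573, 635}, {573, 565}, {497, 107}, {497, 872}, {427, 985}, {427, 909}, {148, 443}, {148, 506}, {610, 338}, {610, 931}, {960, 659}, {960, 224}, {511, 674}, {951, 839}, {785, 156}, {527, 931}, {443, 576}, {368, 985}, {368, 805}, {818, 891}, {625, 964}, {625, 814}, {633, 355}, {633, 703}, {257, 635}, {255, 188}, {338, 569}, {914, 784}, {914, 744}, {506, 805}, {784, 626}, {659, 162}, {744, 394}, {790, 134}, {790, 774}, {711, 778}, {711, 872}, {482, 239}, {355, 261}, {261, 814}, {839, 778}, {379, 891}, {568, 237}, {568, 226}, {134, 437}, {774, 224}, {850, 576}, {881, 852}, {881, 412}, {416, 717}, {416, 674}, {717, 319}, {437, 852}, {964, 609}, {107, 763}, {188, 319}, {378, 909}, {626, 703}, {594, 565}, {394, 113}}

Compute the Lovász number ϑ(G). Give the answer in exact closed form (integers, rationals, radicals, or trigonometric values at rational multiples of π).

105*cos(pi/105)/(cos(pi/105) + 1)

deg(368) = 2; N(368) = {985, 805}.
N(439) = {267, 348}, |N(439)| = 2.
Vertex 432 has 2 neighbors: 785, 255.
Vertex 891 has 2 neighbors: 818, 379.
deg(v) = 2 for all v (|V|=105); this is C_{105}, the 105-cycle.
spec(A) ≈ [2.0, 1.99642, 1.98569, 1.96786, 1.94298, 1.91115, 1.87247, 1.82709, 1.77517, 1.7169, 1.65248, 1.58214, 1.50614, 1.42475, 1.33826, 1.24698, 1.15123, 1.05137, 0.94774, 0.84071, 0.73068, 0.61803, 0.50317, 0.38651, 0.26847, 0.14946, 0.02992, -0.08973, -0.20906, -0.32764, -0.44504, -0.56085, -0.67466, -0.78605, -0.89463, -1.0, -1.10179, -1.19964, -1.2932, -1.38213, -1.4661, -1.54483, -1.61803, -1.68544, -1.74682, -1.80194, -1.85061, -1.89265, -1.92793, -1.9563, -1.97766, -1.99195, -1.9991] (distinct, 5 d.p.).
Lovász: ϑ = −105(-2*cos(pi/105))/(2+-(-1)*2*cos(pi/105)) = 105*cos(pi/105)/(cos(pi/105) + 1).
Numerically 52.48824872.
Sandwich: α(G)=52 ≤ ϑ(G)=105*cos(pi/105)/(cos(pi/105) + 1) ≤ χ(Ḡ)=53 (both strict).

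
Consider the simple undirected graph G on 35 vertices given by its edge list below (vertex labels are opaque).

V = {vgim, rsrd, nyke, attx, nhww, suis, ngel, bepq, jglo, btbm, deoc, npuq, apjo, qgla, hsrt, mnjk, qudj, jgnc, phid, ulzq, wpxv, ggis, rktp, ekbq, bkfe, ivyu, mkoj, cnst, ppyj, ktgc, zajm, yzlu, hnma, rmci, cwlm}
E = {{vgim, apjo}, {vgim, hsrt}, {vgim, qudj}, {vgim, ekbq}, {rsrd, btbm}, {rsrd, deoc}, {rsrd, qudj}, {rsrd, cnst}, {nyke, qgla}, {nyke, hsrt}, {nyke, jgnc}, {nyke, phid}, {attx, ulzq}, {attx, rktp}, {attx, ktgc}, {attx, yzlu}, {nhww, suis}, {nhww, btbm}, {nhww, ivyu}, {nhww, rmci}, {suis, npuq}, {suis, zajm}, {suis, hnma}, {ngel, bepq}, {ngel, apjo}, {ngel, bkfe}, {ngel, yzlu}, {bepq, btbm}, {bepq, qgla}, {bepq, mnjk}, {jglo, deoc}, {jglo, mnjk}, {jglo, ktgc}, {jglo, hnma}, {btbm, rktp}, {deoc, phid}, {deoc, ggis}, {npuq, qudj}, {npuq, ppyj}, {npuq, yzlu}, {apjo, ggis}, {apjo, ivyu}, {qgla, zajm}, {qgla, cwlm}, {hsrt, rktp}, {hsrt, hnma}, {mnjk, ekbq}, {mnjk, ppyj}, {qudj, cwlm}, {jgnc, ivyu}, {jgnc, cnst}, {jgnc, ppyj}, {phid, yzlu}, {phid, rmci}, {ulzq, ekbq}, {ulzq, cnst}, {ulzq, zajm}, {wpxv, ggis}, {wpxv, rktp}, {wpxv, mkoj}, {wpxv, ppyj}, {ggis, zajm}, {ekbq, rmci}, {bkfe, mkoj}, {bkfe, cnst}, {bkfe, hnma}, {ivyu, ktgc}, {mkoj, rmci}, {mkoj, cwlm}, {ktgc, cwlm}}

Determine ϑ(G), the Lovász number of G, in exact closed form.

deg(jgnc) = 4; N(jgnc) = {nyke, ivyu, cnst, ppyj}.
N(zajm) = {suis, qgla, ulzq, ggis}, |N(zajm)| = 4.
Vertex npuq has 4 neighbors: suis, qudj, ppyj, yzlu.
N(qudj) = {vgim, rsrd, npuq, cwlm}, |N(qudj)| = 4.
4-regular, N=35; this is K(7,3), the Kneser graph.
The 4 distinct eigenvalues: [4.0, 2.0, -1.0, -3.0].
Lovász (edge-transitive): ϑ = −35·(-3)/((4)−(-3)) = 15.
≈ 15.00000 (to 5 d.p.).

15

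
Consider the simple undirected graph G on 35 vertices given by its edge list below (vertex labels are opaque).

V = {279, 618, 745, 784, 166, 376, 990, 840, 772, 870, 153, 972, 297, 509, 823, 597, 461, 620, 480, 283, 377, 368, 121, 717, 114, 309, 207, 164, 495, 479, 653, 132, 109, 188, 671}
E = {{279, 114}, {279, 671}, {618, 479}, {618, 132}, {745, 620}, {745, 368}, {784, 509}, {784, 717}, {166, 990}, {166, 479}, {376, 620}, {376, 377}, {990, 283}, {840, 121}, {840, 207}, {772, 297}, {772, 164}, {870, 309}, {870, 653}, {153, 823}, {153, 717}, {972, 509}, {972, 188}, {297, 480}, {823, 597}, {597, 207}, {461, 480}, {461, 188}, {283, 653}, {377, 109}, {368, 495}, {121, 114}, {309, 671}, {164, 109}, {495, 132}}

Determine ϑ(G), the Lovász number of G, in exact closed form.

N(309) = {870, 671}, |N(309)| = 2.
N(620) = {745, 376}, |N(620)| = 2.
Vertex 207 has 2 neighbors: 840, 597.
Vertex 597 has 2 neighbors: 823, 207.
deg(v) = 2 for all v (|V|=35); a single 35-cycle (edge-transitive).
A has 18 distinct eigenvalues ≈ [2.0, 1.968, 1.872, 1.717, 1.506, 1.247, 0.948, 0.618, 0.268, -0.09, -0.445, -0.786, -1.102, -1.382, -1.618, -1.802, -1.928, -1.992].
−35·(-2*cos(pi/35)) / ((2)−(-2*cos(pi/35))) = 35*cos(pi/35)/(cos(pi/35) + 1) = ϑ(G).
≈ 17.4647 (to 4 d.p.).
Check 17 ≤ 35*cos(pi/35)/(cos(pi/35) + 1) ≤ 18: both strict.

35*cos(pi/35)/(cos(pi/35) + 1)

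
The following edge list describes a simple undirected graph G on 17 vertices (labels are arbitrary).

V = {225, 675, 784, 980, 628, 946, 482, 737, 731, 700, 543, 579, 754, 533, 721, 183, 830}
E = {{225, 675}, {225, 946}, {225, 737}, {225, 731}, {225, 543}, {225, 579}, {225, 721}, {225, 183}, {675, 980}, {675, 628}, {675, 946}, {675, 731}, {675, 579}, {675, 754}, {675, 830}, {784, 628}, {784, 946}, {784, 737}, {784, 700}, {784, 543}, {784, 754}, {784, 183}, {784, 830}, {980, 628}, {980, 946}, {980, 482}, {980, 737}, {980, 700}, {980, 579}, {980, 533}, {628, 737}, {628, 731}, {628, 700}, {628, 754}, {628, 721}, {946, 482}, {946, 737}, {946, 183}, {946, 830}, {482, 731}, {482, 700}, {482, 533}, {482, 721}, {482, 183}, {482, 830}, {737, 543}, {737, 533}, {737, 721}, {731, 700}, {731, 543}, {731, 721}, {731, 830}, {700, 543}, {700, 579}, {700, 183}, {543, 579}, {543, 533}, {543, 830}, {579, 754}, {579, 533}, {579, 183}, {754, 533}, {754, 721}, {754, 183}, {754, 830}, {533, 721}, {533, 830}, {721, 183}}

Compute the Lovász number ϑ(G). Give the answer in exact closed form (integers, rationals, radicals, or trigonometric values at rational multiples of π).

sqrt(17)

N(830) = {675, 784, 946, 482, 731, 543, 754, 533}, |N(830)| = 8.
N(579) = {225, 675, 980, 700, 543, 754, 533, 183}, |N(579)| = 8.
Vertex 700 has 8 neighbors: 784, 980, 628, 482, 731, 543, 579, 183.
Vertex 721 has 8 neighbors: 225, 628, 482, 737, 731, 754, 533, 183.
Every vertex has degree 8 (N=17); SR(17,8,3,4) — a Paley graph.
The 3 distinct eigenvalues: [8.0, 1.562, -2.562].
ϑ = −N·λ_min/(λ_max−λ_min) = −17·(-sqrt(17)/2 - 1/2)/(8−(-sqrt(17)/2 - 1/2)) = sqrt(17).
= 4.123105626… (decimal).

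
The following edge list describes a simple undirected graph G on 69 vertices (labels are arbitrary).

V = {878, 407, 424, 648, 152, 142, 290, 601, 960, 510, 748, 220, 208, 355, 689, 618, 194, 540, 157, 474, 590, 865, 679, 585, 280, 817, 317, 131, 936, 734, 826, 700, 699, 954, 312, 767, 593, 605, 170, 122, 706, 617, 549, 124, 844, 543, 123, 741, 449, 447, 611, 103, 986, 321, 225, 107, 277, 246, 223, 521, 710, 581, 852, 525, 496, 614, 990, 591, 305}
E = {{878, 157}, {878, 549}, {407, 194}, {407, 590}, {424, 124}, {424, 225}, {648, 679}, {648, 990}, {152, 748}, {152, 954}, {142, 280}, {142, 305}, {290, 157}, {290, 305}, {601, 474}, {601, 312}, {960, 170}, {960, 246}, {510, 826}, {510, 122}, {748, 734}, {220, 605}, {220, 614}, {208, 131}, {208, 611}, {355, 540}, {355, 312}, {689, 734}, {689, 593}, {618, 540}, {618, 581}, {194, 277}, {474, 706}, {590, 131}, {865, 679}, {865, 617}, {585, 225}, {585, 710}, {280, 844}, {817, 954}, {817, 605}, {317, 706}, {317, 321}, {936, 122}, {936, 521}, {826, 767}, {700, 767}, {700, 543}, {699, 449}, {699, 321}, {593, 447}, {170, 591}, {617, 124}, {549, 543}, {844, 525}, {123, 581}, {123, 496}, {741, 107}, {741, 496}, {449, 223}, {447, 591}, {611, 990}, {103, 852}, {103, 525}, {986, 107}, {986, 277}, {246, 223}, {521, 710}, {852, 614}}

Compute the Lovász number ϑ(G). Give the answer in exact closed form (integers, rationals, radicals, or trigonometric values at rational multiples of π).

N(865) = {679, 617}, |N(865)| = 2.
N(699) = {449, 321}, |N(699)| = 2.
N(208) = {131, 611}, |N(208)| = 2.
deg(734) = 2; N(734) = {748, 689}.
2-regular, N=69; connected 2-regular on 69 ⇒ C_{69}.
A has 35 distinct eigenvalues ≈ [2.0, 1.992, 1.967, 1.926, 1.869, 1.796, 1.709, 1.607, 1.492, 1.365, 1.227, 1.078, 0.92, 0.755, 0.583, 0.407, 0.227, 0.046, -0.136, -0.317, -0.496, -0.67, -0.838, -1.0, -1.153, -1.297, -1.43, -1.551, -1.66, -1.754, -1.834, -1.899, -1.948, -1.981, -1.998].
λ_max=2, λ_min=-2*cos(pi/69); ϑ = −69·λ_min/(λ_max−λ_min) = 69*cos(pi/69)/(cos(pi/69) + 1).
ϑ(G) ≈ 34.4821.
α=34, χ(Ḡ)=35; ϑ=69*cos(pi/69)/(cos(pi/69) + 1) lies between (both strict).

69*cos(pi/69)/(cos(pi/69) + 1)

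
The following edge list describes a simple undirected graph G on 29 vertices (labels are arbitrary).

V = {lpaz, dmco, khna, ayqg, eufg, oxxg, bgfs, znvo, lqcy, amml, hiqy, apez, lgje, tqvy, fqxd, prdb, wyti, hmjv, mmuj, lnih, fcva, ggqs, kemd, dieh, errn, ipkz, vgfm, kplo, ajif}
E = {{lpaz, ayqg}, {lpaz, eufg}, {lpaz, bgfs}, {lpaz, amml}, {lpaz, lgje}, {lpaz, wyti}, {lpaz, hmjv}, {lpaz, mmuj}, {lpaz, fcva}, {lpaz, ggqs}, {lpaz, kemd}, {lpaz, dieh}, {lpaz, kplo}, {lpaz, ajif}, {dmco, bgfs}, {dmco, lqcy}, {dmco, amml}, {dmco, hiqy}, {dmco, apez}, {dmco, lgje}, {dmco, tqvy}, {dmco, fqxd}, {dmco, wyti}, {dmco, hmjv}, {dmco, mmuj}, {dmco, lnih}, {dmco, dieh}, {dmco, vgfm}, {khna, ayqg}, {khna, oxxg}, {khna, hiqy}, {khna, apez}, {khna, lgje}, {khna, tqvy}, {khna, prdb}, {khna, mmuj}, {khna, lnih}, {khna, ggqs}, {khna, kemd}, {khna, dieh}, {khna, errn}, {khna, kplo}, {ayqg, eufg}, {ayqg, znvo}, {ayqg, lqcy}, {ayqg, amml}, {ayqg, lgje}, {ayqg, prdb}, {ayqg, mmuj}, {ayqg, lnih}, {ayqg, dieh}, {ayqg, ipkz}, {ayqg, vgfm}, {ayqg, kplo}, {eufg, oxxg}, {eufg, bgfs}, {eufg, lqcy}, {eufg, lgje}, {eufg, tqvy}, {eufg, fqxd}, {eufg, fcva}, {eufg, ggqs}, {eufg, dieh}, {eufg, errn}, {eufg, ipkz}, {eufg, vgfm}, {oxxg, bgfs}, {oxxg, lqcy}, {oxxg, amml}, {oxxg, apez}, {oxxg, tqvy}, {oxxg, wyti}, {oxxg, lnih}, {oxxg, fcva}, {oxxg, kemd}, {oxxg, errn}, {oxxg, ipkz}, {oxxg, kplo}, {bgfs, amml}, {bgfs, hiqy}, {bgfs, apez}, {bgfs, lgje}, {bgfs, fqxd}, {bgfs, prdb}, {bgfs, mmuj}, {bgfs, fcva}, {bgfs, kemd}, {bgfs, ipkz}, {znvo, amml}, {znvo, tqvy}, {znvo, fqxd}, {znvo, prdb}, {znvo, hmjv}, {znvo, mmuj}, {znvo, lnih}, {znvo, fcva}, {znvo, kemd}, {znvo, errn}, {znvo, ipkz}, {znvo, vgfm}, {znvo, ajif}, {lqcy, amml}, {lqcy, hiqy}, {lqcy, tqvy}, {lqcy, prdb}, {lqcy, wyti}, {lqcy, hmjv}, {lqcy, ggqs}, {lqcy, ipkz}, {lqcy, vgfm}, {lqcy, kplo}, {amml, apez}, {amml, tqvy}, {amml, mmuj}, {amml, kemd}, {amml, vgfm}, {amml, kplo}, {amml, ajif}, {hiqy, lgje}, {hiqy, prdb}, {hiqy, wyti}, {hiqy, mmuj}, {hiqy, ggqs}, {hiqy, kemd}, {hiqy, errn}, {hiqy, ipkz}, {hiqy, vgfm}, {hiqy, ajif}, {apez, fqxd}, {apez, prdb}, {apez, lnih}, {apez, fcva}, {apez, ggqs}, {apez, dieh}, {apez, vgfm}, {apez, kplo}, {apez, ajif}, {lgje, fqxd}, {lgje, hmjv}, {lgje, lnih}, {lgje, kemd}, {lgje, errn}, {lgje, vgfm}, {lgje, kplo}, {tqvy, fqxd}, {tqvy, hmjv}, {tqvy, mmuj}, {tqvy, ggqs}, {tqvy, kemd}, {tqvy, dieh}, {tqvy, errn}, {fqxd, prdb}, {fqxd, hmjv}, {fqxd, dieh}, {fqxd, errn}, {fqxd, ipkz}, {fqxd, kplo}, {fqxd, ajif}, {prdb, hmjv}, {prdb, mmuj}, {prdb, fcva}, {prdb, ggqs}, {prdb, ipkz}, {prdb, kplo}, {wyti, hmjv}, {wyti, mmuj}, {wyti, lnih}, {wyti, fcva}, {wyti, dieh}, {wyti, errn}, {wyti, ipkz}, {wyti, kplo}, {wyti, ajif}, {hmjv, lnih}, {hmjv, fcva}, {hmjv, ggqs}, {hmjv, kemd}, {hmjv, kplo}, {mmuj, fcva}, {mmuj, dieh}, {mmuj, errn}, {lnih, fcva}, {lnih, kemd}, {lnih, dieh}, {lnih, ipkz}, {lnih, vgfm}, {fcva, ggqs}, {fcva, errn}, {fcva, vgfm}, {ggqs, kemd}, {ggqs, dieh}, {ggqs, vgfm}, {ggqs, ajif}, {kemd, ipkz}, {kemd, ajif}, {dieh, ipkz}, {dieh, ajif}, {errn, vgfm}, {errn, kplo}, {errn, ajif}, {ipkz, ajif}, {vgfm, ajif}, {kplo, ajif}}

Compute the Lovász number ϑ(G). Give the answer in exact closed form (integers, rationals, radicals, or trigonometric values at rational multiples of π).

N(apez) = {dmco, khna, oxxg, bgfs, amml, fqxd, prdb, lnih, fcva, ggqs, dieh, vgfm, kplo, ajif}, |N(apez)| = 14.
deg(lgje) = 14; N(lgje) = {lpaz, dmco, khna, ayqg, eufg, bgfs, hiqy, fqxd, hmjv, lnih, kemd, errn, vgfm, kplo}.
Vertex lnih has 14 neighbors: dmco, khna, ayqg, oxxg, znvo, apez, lgje, wyti, hmjv, fcva, kemd, dieh, ipkz, vgfm.
deg(kemd) = 14; N(kemd) = {lpaz, khna, oxxg, bgfs, znvo, amml, hiqy, lgje, tqvy, hmjv, lnih, ggqs, ipkz, ajif}.
G on 29 vertices is 14-regular; Paley(29): SR with (k,λ,μ)=(14,6,7).
A has 3 distinct eigenvalues ≈ [14.0, 2.19258, -3.19258].
−29·(-sqrt(29)/2 - 1/2) / ((14)−(-sqrt(29)/2 - 1/2)) = sqrt(29) = ϑ(G).
ϑ(G) ≈ 5.38516.

sqrt(29)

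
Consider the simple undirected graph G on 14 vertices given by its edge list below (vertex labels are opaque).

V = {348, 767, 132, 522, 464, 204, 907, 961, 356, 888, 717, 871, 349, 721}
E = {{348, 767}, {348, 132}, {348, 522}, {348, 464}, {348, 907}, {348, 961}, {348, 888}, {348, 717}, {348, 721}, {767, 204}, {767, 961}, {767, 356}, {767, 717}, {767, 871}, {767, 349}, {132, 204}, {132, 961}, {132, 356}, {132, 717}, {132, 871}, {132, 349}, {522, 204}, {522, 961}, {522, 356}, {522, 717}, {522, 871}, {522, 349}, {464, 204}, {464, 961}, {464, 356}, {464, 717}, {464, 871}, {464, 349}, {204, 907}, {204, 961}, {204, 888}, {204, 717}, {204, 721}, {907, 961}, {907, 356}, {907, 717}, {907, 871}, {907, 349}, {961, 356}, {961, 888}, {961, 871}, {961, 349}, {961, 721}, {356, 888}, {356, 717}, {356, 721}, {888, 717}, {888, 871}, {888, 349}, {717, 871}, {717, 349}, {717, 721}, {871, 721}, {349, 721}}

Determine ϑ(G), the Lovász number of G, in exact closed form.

7

N(204) = {767, 132, 522, 464, 907, 961, 888, 717, 721}, |N(204)| = 9.
deg(717) = 12; N(717) = {348, 767, 132, 522, 464, 204, 907, 356, 888, 871, 349, 721}.
Vertex 888 has 7 neighbors: 348, 204, 961, 356, 717, 871, 349.
deg(348) = 9; N(348) = {767, 132, 522, 464, 907, 961, 888, 717, 721}.
3 parts of sizes [7, 5, 2]; α(G) = 7 = ϑ (perfect).
= 7.0000… (decimal).
Check 7 ≤ 7 ≤ 7: collapsed.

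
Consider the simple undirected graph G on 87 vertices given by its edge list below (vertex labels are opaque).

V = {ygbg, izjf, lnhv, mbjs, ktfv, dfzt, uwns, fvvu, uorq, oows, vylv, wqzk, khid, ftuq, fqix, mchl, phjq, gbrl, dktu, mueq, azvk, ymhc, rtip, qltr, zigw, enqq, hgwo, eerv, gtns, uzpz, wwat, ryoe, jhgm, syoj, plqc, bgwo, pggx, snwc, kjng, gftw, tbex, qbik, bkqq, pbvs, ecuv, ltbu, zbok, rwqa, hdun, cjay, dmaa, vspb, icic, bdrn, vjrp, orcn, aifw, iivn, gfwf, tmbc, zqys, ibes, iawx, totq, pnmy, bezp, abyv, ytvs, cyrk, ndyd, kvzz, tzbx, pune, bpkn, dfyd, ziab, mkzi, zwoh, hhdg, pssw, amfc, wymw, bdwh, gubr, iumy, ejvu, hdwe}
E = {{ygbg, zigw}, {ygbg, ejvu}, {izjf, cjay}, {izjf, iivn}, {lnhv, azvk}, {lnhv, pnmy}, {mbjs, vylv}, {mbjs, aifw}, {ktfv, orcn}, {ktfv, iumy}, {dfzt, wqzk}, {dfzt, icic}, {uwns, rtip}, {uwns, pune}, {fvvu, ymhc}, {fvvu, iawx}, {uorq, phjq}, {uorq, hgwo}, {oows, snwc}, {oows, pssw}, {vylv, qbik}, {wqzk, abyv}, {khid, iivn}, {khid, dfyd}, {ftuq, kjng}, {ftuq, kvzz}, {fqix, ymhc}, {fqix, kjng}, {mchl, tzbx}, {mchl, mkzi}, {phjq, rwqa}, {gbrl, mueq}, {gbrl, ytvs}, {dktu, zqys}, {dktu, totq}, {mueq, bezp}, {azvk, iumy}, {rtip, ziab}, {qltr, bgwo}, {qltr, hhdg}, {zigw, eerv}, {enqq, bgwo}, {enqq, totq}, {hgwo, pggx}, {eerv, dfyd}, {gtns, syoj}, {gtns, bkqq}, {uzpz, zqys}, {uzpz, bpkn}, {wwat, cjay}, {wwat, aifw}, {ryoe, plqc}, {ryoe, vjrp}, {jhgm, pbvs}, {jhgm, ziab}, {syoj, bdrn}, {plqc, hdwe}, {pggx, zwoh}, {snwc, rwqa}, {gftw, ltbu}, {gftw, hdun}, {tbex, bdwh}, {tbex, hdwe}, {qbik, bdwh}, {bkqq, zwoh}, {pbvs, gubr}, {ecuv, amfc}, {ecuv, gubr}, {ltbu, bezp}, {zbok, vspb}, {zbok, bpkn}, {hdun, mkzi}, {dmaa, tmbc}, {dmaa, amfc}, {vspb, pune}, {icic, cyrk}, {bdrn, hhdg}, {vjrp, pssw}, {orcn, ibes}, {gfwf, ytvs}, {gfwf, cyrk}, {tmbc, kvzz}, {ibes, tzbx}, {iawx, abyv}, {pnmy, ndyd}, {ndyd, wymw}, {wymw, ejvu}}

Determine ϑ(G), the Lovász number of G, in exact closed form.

87*cos(pi/87)/(cos(pi/87) + 1)

N(cyrk) = {icic, gfwf}, |N(cyrk)| = 2.
Vertex tbex has 2 neighbors: bdwh, hdwe.
N(wwat) = {cjay, aifw}, |N(wwat)| = 2.
Vertex zigw has 2 neighbors: ygbg, eerv.
G on 87 vertices is 2-regular; a single 87-cycle (edge-transitive).
The 44 distinct eigenvalues: [2.0, 1.99479, 1.97917, 1.95324, 1.91713, 1.87102, 1.81515, 1.74982, 1.67537, 1.59219, 1.5007, 1.40139, 1.29477, 1.18141, 1.06188, 0.93682, 0.80687, 0.67272, 0.53506, 0.39461, 0.2521, 0.10828, -0.03611, -0.18031, -0.32356, -0.46513, -0.60428, -0.74028, -0.87241, -1.0, -1.12237, -1.2389, -1.34896, -1.45199, -1.54745, -1.63484, -1.71371, -1.78365, -1.84429, -1.89531, -1.93645, -1.96749, -1.98828, -1.9987].
−87·(-2*cos(pi/87)) / ((2)−(-2*cos(pi/87))) = 87*cos(pi/87)/(cos(pi/87) + 1) = ϑ(G).
ϑ(G) ≈ 43.48582.
Check 43 ≤ 87*cos(pi/87)/(cos(pi/87) + 1) ≤ 44: both strict.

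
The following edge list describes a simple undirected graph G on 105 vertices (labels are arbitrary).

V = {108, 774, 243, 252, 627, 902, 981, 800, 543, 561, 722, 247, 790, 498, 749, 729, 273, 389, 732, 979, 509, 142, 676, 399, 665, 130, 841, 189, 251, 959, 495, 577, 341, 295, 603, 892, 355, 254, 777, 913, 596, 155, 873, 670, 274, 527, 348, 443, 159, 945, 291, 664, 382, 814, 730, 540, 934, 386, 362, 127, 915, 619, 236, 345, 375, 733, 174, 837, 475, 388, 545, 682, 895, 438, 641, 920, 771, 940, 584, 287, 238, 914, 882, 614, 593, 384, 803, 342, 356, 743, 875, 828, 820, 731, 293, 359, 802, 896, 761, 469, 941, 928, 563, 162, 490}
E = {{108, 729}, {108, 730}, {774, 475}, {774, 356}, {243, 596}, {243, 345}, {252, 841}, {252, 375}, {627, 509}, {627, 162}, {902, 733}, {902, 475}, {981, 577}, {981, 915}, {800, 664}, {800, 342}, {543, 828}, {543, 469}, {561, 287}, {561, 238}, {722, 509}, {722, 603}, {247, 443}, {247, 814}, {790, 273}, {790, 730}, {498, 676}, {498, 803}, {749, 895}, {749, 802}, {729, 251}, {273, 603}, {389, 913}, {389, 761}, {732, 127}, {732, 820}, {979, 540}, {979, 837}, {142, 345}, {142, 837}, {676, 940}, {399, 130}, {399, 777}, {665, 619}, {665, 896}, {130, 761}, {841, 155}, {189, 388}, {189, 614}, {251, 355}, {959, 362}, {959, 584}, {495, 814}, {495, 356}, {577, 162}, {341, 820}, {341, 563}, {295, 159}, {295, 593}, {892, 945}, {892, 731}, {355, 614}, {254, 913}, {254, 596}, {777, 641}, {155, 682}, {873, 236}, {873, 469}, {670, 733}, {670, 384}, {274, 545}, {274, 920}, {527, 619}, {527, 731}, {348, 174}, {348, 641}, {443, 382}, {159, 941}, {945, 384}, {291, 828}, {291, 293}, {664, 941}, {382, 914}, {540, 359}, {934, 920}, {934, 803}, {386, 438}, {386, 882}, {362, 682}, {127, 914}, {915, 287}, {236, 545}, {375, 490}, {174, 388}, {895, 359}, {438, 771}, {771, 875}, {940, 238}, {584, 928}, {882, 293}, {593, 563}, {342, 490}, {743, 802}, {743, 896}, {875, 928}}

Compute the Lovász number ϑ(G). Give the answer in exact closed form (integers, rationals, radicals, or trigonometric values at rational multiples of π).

105*cos(pi/105)/(cos(pi/105) + 1)

N(670) = {733, 384}, |N(670)| = 2.
N(359) = {540, 895}, |N(359)| = 2.
N(108) = {729, 730}, |N(108)| = 2.
deg(495) = 2; N(495) = {814, 356}.
2-regular, N=105; the odd cycle C_{105}.
A has 53 distinct eigenvalues ≈ [2.0, 1.99642, 1.98569, 1.96786, 1.94298, 1.91115, 1.87247, 1.82709, 1.77517, 1.7169, 1.65248, 1.58214, 1.50614, 1.42475, 1.33826, 1.24698, 1.15123, 1.05137, 0.94774, 0.84071, 0.73068, 0.61803, 0.50317, 0.38651, 0.26847, 0.14946, 0.02992, -0.08973, -0.20906, -0.32764, -0.44504, -0.56085, -0.67466, -0.78605, -0.89463, -1.0, -1.10179, -1.19964, -1.2932, -1.38213, -1.4661, -1.54483, -1.61803, -1.68544, -1.74682, -1.80194, -1.85061, -1.89265, -1.92793, -1.9563, -1.97766, -1.99195, -1.9991].
ϑ = −N·λ_min/(λ_max−λ_min) = −105·(-2*cos(pi/105))/(2−(-2*cos(pi/105))) = 105*cos(pi/105)/(cos(pi/105) + 1).
≈ 52.4882487 (to 7 d.p.).
Lovász sandwich 52 ≤ 105*cos(pi/105)/(cos(pi/105) + 1) ≤ 53: both strict.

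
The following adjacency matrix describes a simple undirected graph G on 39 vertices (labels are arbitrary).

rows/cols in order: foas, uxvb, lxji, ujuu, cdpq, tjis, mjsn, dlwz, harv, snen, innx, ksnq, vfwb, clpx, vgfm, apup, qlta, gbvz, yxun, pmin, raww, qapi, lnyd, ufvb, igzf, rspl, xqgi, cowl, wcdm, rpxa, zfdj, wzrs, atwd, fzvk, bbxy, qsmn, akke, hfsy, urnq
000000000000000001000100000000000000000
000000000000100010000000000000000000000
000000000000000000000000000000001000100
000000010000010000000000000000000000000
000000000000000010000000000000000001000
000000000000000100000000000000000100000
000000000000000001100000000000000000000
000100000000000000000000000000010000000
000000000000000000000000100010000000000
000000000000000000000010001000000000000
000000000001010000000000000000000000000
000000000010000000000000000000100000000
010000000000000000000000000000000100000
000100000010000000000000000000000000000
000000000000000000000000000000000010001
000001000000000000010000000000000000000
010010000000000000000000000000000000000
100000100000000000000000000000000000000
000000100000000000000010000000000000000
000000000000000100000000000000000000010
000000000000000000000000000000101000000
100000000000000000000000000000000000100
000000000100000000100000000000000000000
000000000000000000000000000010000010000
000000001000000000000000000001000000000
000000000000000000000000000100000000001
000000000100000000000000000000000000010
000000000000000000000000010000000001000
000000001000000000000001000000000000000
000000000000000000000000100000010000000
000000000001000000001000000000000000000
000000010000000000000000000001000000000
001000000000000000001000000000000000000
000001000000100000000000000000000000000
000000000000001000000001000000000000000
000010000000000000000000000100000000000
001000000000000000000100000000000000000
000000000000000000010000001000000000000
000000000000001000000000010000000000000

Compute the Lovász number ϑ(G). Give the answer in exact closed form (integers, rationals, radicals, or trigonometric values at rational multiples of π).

39*cos(pi/39)/(cos(pi/39) + 1)

N(qapi) = {foas, akke}, |N(qapi)| = 2.
N(lxji) = {atwd, akke}, |N(lxji)| = 2.
deg(rspl) = 2; N(rspl) = {cowl, urnq}.
deg(cdpq) = 2; N(cdpq) = {qlta, qsmn}.
deg(v) = 2 for all v (|V|=39); a single 39-cycle (edge-transitive).
The 20 distinct eigenvalues: [2.0, 1.974101, 1.897073, 1.770912, 1.598886, 1.385449, 1.136129, 0.857385, 0.556435, 0.241073, -0.080532, -0.400051, -0.70921, -1.0, -1.264891, -1.497021, -1.69038, -1.839959, -1.941884, -1.993515].
With N=39: ϑ(G) = 39·(-(-1)*2*cos(pi/39))/(2−(-2*cos(pi/39))) = 39*cos(pi/39)/(cos(pi/39) + 1).
ϑ(G) ≈ 19.4683324.
19 ≤ 39*cos(pi/39)/(cos(pi/39) + 1) ≤ 20: both strict.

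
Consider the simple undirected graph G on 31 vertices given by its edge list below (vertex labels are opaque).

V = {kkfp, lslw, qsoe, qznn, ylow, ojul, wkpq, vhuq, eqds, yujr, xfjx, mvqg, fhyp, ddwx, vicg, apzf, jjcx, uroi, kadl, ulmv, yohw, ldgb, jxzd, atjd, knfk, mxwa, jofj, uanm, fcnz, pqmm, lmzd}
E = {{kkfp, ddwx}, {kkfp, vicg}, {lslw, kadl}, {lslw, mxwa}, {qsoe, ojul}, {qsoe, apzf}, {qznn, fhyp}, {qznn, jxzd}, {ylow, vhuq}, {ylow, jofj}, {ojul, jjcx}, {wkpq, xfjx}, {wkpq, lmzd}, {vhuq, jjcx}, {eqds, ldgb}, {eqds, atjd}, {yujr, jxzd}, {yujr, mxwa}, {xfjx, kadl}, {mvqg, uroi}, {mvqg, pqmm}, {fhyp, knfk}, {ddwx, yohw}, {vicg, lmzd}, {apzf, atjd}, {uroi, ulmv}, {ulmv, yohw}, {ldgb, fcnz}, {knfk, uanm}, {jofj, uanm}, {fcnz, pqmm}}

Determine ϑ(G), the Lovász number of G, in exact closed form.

deg(qznn) = 2; N(qznn) = {fhyp, jxzd}.
Vertex ddwx has 2 neighbors: kkfp, yohw.
N(vhuq) = {ylow, jjcx}, |N(vhuq)| = 2.
Vertex wkpq has 2 neighbors: xfjx, lmzd.
deg(v) = 2 for all v (|V|=31); the odd cycle C_{31}.
spec(A) ≈ [2.0, 1.95906, 1.83792, 1.64153, 1.37793, 1.05793, 0.69461, 0.30286, -0.1013, -0.50131, -0.88079, -1.22421, -1.51752, -1.74869, -1.90828, -1.98974] (distinct, 5 d.p.).
−31·(-2*cos(pi/31)) / ((2)−(-2*cos(pi/31))) = 31*cos(pi/31)/(cos(pi/31) + 1) = ϑ(G).
ϑ(G) ≈ 15.46013.
α=15, χ(Ḡ)=16; ϑ=31*cos(pi/31)/(cos(pi/31) + 1) lies between (both strict).

31*cos(pi/31)/(cos(pi/31) + 1)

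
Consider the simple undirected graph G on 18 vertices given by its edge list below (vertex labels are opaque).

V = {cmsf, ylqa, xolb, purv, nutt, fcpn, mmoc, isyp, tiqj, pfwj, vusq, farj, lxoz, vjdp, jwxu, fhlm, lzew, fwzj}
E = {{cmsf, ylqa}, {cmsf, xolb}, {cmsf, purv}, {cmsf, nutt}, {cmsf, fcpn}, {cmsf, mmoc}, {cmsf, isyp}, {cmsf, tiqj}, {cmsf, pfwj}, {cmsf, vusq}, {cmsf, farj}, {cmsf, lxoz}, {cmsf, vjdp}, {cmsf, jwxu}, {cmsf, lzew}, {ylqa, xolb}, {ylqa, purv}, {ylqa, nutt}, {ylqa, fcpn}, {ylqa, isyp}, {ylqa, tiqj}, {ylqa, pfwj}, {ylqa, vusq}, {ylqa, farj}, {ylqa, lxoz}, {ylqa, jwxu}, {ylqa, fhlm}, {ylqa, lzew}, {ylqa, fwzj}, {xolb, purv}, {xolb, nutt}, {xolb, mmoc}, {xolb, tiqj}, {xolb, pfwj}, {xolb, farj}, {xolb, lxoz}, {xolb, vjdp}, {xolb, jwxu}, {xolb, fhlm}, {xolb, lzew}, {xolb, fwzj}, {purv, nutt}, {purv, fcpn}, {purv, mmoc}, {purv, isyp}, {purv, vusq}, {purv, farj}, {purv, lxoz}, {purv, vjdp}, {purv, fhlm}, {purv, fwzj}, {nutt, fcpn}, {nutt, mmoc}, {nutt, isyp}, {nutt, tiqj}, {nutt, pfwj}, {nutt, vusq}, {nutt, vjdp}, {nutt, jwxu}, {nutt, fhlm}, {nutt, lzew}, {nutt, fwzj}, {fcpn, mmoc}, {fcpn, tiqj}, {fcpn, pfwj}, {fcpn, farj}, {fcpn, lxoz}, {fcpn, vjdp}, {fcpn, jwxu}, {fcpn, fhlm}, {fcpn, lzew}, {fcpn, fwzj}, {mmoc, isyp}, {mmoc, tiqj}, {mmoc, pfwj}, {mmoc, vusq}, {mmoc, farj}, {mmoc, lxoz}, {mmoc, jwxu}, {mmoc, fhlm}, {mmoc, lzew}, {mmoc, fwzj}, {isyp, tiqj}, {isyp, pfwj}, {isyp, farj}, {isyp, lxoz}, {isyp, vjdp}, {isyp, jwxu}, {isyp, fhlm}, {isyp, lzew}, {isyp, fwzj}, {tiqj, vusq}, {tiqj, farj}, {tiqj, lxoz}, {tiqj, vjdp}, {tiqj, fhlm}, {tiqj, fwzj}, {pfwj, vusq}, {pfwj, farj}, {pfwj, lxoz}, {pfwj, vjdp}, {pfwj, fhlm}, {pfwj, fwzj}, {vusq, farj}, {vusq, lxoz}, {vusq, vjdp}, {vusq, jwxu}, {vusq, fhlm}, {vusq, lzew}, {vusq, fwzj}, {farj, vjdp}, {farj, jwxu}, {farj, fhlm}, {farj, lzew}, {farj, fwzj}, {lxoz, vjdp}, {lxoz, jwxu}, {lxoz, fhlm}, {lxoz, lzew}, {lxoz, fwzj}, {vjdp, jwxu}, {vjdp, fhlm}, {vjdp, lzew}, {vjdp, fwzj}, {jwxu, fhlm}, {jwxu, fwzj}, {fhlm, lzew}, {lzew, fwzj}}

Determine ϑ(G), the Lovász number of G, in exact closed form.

5

deg(ylqa) = 15; N(ylqa) = {cmsf, xolb, purv, nutt, fcpn, isyp, tiqj, pfwj, vusq, farj, lxoz, jwxu, fhlm, lzew, fwzj}.
Vertex xolb has 14 neighbors: cmsf, ylqa, purv, nutt, mmoc, tiqj, pfwj, farj, lxoz, vjdp, jwxu, fhlm, lzew, fwzj.
Vertex purv has 13 neighbors: cmsf, ylqa, xolb, nutt, fcpn, mmoc, isyp, vusq, farj, lxoz, vjdp, fhlm, fwzj.
N(lxoz) = {cmsf, ylqa, xolb, purv, fcpn, mmoc, isyp, tiqj, pfwj, vusq, vjdp, jwxu, fhlm, lzew, fwzj}, |N(lxoz)| = 15.
Complete 5-partite, parts [5, 4, 3, 3, 3]: perfect, ϑ = α = 5.
≈ 5.00000 (to 5 d.p.).
5 ≤ 5 ≤ 5: collapsed.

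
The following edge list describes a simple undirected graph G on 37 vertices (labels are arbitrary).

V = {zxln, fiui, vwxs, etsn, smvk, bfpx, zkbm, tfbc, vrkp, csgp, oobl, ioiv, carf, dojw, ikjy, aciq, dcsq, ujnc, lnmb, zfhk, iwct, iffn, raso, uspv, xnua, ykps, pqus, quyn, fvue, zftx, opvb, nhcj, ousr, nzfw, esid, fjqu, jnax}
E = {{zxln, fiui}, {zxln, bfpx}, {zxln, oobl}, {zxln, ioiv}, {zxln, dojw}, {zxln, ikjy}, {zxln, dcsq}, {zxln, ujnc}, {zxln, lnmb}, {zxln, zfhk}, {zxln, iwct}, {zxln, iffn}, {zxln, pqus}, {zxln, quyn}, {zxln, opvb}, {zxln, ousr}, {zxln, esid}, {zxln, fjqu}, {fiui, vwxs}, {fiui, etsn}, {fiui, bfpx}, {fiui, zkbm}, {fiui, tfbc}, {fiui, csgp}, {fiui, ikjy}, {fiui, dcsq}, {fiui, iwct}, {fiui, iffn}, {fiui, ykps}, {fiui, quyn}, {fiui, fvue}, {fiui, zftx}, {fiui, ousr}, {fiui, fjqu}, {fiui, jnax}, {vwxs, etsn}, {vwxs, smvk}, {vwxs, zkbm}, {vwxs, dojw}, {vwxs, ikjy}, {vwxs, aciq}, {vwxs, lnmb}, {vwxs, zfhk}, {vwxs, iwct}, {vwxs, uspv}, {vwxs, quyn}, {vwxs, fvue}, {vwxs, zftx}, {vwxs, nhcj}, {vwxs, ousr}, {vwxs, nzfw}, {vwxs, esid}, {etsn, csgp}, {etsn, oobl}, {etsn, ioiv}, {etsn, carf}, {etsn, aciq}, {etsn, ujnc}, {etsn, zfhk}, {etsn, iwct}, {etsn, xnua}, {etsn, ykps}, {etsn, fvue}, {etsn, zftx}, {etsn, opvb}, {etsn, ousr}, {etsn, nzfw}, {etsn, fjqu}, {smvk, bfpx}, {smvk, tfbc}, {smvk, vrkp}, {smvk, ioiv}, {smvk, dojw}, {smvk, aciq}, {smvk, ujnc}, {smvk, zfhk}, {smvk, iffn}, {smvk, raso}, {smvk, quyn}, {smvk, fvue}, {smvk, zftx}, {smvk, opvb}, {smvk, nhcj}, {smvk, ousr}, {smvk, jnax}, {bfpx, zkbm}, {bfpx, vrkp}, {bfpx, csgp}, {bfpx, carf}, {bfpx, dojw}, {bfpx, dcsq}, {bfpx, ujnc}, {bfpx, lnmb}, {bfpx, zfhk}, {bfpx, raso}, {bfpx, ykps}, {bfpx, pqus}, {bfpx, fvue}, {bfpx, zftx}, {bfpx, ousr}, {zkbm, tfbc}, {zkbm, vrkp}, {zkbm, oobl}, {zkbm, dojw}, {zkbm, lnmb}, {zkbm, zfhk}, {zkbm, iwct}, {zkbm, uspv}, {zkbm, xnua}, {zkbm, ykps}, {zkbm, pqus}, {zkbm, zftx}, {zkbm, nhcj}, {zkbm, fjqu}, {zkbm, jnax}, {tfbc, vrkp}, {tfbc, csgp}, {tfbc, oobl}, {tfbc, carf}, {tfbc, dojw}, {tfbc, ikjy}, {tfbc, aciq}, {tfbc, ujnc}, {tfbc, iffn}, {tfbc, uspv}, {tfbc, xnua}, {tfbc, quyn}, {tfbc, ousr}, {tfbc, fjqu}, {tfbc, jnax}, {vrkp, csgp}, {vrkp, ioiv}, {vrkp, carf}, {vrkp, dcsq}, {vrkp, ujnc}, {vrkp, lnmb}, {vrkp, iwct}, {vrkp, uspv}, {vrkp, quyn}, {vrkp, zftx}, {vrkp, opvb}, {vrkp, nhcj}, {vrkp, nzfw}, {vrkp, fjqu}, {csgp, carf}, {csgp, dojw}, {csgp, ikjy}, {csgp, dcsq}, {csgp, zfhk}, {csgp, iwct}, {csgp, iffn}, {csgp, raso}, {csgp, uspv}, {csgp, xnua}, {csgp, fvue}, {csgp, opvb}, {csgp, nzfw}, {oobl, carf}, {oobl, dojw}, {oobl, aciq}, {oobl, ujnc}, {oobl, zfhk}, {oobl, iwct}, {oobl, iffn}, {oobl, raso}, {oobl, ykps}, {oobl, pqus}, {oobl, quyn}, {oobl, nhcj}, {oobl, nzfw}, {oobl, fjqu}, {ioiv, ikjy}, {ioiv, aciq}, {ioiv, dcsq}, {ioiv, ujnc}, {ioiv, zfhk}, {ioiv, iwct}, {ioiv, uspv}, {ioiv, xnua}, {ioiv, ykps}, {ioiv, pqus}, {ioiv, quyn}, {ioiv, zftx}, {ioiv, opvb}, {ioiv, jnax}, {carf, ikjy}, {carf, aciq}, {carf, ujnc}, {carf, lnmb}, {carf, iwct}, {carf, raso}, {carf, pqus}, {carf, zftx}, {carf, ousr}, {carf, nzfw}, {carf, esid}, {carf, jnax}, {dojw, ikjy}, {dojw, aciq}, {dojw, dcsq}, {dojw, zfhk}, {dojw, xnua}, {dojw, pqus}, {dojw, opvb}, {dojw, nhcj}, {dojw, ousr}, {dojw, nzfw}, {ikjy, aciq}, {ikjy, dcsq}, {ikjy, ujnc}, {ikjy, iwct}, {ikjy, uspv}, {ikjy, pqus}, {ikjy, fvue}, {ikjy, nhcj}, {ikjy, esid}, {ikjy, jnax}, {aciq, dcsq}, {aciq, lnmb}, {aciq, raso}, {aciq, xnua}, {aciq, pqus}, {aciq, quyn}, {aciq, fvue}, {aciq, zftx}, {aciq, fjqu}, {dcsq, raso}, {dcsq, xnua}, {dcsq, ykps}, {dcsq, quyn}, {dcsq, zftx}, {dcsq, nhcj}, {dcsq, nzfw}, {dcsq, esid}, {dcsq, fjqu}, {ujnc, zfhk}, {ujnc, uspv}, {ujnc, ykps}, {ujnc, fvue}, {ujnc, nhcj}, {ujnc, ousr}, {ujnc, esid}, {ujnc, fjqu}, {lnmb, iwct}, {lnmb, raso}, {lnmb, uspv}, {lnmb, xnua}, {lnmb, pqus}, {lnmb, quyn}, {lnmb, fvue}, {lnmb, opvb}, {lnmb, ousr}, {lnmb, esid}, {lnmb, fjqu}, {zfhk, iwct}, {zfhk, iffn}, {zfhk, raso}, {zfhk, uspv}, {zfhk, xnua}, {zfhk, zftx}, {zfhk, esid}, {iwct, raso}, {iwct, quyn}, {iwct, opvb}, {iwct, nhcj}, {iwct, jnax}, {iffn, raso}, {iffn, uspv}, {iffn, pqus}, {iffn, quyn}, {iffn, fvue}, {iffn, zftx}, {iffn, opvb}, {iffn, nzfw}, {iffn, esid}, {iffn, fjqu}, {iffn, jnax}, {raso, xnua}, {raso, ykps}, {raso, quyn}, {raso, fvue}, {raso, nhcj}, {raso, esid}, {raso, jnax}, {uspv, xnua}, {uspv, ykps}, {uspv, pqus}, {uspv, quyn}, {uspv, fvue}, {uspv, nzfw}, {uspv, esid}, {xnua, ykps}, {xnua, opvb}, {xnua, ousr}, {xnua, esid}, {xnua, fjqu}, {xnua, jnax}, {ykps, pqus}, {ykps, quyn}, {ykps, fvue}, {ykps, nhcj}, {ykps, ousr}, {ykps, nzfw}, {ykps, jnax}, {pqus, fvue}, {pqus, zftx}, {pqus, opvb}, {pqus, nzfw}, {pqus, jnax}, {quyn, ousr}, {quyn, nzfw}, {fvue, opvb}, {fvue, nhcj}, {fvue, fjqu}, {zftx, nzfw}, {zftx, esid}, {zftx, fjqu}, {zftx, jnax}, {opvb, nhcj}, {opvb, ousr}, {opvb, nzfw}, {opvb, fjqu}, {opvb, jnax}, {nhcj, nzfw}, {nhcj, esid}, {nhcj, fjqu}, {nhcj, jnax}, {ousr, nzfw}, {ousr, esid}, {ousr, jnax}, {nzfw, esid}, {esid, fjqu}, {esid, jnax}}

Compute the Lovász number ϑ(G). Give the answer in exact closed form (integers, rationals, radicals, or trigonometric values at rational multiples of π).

N(uspv) = {vwxs, zkbm, tfbc, vrkp, csgp, ioiv, ikjy, ujnc, lnmb, zfhk, iffn, xnua, ykps, pqus, quyn, fvue, nzfw, esid}, |N(uspv)| = 18.
N(carf) = {etsn, bfpx, tfbc, vrkp, csgp, oobl, ikjy, aciq, ujnc, lnmb, iwct, raso, pqus, zftx, ousr, nzfw, esid, jnax}, |N(carf)| = 18.
N(zkbm) = {fiui, vwxs, bfpx, tfbc, vrkp, oobl, dojw, lnmb, zfhk, iwct, uspv, xnua, ykps, pqus, zftx, nhcj, fjqu, jnax}, |N(zkbm)| = 18.
Vertex xnua has 18 neighbors: etsn, zkbm, tfbc, csgp, ioiv, dojw, aciq, dcsq, lnmb, zfhk, raso, uspv, ykps, opvb, ousr, esid, fjqu, jnax.
G on 37 vertices is 18-regular; SR(37,18,8,9) — a Paley graph.
A has 3 distinct eigenvalues ≈ [18.0, 2.541, -3.541].
λ_max=18, λ_min=-sqrt(37)/2 - 1/2; ϑ = −37·λ_min/(λ_max−λ_min) = sqrt(37).
= 6.08276… (decimal).

sqrt(37)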